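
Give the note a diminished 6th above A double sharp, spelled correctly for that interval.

A sixth above A lands on the letter F.
A diminished sixth spans 7 semitones, so A## moves to pitch class 6. On the letter F that is F#.

F#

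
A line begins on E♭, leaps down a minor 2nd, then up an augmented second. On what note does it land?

E#

A minor second down from Eb is D (letter D, 1 semitone down).
An augmented second up from D is E# (letter E, 3 semitones up).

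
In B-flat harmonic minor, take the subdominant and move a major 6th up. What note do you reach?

C

The subdominant of Bb harmonic minor is Eb.
A major sixth (9 semitones) above Eb lands on the letter C, giving C.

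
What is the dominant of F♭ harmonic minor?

Degree 5 takes the letter 4 steps above F, which is C.
In harmonic minor, degree 5 sits 7 semitones above the tonic. Fb + 7 semitones is pitch class 11, spelled on C as Cb.

Cb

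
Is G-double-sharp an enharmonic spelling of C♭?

No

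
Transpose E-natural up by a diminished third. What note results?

Gb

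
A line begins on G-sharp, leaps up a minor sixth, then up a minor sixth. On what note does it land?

A minor sixth up from G# is E (letter E, 8 semitones up).
A minor sixth up from E is C (letter C, 8 semitones up).

C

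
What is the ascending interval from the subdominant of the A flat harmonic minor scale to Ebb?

The subdominant of Ab harmonic minor is Db.
Db up to Ebb: letters D→E make it a second; 1 semitone makes it minor.

minor second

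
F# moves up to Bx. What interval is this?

doubly augmented fourth

The letter names run F→B, a span of 3 letter steps, so the interval is some kind of fourth.
F# to B## is 7 semitones. A perfect fourth is 5, so 7 makes it doubly augmented.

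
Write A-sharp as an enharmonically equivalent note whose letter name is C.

Plain C sits 2 semitones above A#, so on the letter C the same pitch needs a double flat: Cbb.

Cbb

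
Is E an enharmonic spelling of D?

E is pitch class 4; D is pitch class 2.
The pitch classes differ (4 vs. 2), so they are not enharmonic equivalents.

No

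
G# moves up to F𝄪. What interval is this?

major seventh

The letter names run G→F, a span of 6 letter steps, so the interval is some kind of seventh.
G# to F## is 11 semitones. A major seventh is 11, so 11 makes it major.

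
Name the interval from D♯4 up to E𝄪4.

Counting letters D–E gives a second.
D#→E## = 3 semitones, 1 wider than the major second (2), so augmented.

augmented second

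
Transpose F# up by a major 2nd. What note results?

A second above F lands on the letter G.
A major second spans 2 semitones, so F# moves to pitch class 8. On the letter G that is G#.

G#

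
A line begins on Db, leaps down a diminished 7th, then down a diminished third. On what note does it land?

A diminished seventh down from Db is E (letter E, 9 semitones down).
A diminished third down from E is C## (letter C, 2 semitones down).

C##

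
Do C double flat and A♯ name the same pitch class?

Yes

Cbb is pitch class 10; A# is pitch class 10.
All spellings map to pitch class 10, so they are enharmonically equivalent.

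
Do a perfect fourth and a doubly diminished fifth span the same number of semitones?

Yes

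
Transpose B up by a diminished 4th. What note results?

A fourth above B lands on the letter E.
A diminished fourth spans 4 semitones, so B moves to pitch class 3. On the letter E that is Eb.

Eb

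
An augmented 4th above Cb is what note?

C up a perfect fourth is F, so the target letter is F.
From Cb, an augmented fourth is 6 semitones up: F.

F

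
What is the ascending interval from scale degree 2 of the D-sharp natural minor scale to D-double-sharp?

Scale degree 2 of D# natural minor is E#.
E# up to D##: letters E→D make it a seventh; 11 semitones makes it major.

major seventh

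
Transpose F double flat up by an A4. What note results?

A fourth above F lands on the letter B.
An augmented fourth spans 6 semitones, so Fbb moves to pitch class 9. On the letter B that is Bbb.

Bbb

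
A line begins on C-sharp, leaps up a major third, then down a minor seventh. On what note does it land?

F##

A major third up from C# is E# (letter E, 4 semitones up).
A minor seventh down from E# is F## (letter F, 10 semitones down).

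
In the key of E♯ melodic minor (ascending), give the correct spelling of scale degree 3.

Degree 3 takes the letter 2 steps above E, which is G.
In melodic minor (ascending), degree 3 sits 3 semitones above the tonic. E# + 3 semitones is pitch class 8, spelled on G as G#.

G#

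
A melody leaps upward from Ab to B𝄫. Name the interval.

Counting letters A–B gives a second.
Ab→Bbb = 1 semitone, 1 narrower than the major second (2), so minor.

minor second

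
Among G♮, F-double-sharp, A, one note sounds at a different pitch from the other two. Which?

A

In 12-tone equal temperament, enharmonic equivalents share a pitch class. G is pitch class 7; F## is pitch class 7; A is pitch class 9.
G and F## share pitch class 7, while A is pitch class 9.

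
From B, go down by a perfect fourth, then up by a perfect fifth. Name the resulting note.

A perfect fourth down from B is F# (letter F, 5 semitones down).
A perfect fifth up from F# is C# (letter C, 7 semitones up).

C#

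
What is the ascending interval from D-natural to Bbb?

Counting letters D–E–F–G–A–B gives a sixth.
D→Bbb = 7 semitones, 2 narrower than the major sixth (9), so diminished.

diminished sixth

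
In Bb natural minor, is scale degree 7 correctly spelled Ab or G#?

Ab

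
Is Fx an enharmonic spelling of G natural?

Yes

F## is pitch class 7; G is pitch class 7.
All spellings map to pitch class 7, so they are enharmonically equivalent.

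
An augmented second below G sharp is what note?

A second below G lands on the letter F.
An augmented second spans 3 semitones, so G# moves to pitch class 5. On the letter F that is F.

F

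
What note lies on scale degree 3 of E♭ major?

G

The Eb major scale runs Eb F G Ab Bb C D.
Degree 3 is G.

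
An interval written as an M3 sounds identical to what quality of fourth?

diminished

A major third spans 4 semitones.
A fourth spanning 4 semitones is diminished (the perfect fourth is 5).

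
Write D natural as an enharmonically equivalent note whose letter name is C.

D is pitch class 2. The letter C alone is pitch class 0.
To reach pitch class 2 from C requires an offset of +2 semitones, i.e. double sharp: C##.

C##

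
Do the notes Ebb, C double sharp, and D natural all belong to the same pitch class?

Yes

Ebb is pitch class 2; C## is pitch class 2; D is pitch class 2.
All spellings map to pitch class 2, so they are enharmonically equivalent.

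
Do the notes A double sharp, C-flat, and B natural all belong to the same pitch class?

Yes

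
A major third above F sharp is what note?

A#

A third above F lands on the letter A.
A major third spans 4 semitones, so F# moves to pitch class 10. On the letter A that is A#.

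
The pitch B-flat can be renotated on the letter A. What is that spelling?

A#

Plain A sits 1 semitone below Bb, so on the letter A the same pitch needs a sharp: A#.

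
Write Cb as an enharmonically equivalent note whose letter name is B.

B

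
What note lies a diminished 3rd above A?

A third above A lands on the letter C.
A diminished third spans 2 semitones, so A moves to pitch class 11. On the letter C that is Cb.

Cb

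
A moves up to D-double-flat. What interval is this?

The letter names run A→D, a span of 3 letter steps, so the interval is some kind of fourth.
A to Dbb is 3 semitones. A perfect fourth is 5, so 3 makes it doubly diminished.

doubly diminished fourth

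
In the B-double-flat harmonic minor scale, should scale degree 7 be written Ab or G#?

Each scale degree takes a distinct letter name. Degree 7 of a scale on B must use the letter A.
Ab and G# are enharmonically the same pitch, but only Ab uses the letter A, so it is the correct spelling here.

Ab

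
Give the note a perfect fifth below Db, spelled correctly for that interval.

Gb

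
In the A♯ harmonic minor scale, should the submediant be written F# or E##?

Each scale degree takes a distinct letter name. Degree 6 of a scale on A must use the letter F.
F# and E## are enharmonically the same pitch, but only F# uses the letter F, so it is the correct spelling here.

F#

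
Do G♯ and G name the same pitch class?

Two spellings are enharmonically equivalent only if they share a pitch class.
Here G# → 8, G → 7; 7 ≠ 8, so they are not.

No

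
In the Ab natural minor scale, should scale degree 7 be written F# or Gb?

Gb

Each scale degree takes a distinct letter name. Degree 7 of a scale on A must use the letter G.
Gb and F# are enharmonically the same pitch, but only Gb uses the letter G, so it is the correct spelling here.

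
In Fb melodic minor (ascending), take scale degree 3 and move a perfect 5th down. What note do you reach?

Dbb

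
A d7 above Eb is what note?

Dbb

E up a major seventh is D#, so the target letter is D.
From Eb, a diminished seventh is 9 semitones up: Dbb.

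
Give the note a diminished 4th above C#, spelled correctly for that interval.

A fourth above C lands on the letter F.
A diminished fourth spans 4 semitones, so C# moves to pitch class 5. On the letter F that is F.

F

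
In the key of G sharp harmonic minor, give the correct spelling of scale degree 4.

C#

Degree 4 takes the letter 3 steps above G, which is C.
In harmonic minor, degree 4 sits 5 semitones above the tonic. G# + 5 semitones is pitch class 1, spelled on C as C#.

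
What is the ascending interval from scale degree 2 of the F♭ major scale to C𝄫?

Scale degree 2 of Fb major is Gb.
Gb up to Cbb: letters G→C make it a fourth; 4 semitones makes it diminished.

diminished fourth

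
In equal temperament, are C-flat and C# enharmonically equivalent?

No

Cb is pitch class 11; C# is pitch class 1.
The pitch classes differ (11 vs. 1), so they are not enharmonic equivalents.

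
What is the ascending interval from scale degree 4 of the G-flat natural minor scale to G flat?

perfect fifth

Scale degree 4 of Gb natural minor is Cb.
Cb up to Gb: letters C→G make it a fifth; 7 semitones makes it perfect.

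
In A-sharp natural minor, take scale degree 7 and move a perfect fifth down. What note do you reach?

C#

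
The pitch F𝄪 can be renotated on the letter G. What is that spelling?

G

F## is pitch class 7. The letter G alone is pitch class 7.
Pitch class 7 on G needs no accidental: G.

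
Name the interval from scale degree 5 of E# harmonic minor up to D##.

major third

Scale degree 5 of E# harmonic minor is B#.
B# up to D##: letters B→D make it a third; 4 semitones makes it major.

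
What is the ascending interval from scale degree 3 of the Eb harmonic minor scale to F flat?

Scale degree 3 of Eb harmonic minor is Gb.
Gb up to Fb: letters G→F make it a seventh; 10 semitones makes it minor.

minor seventh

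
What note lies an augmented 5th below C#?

F

A fifth below C lands on the letter F.
An augmented fifth spans 8 semitones, so C# moves to pitch class 5. On the letter F that is F.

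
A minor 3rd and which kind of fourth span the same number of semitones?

A minor third spans 3 semitones.
A fourth spanning 3 semitones is doubly diminished (the perfect fourth is 5).

doubly diminished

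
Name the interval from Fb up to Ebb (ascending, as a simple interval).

minor seventh

Counting letters F–G–A–B–C–D–E gives a seventh.
Fb→Ebb = 10 semitones, 1 narrower than the major seventh (11), so minor.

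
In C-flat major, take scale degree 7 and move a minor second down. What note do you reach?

A

Scale degree 7 of Cb major is Bb.
A minor second (1 semitone) below Bb lands on the letter A, giving A.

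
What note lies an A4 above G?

C#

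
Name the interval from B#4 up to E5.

Counting letters B–C–D–E gives a fourth.
B#→E = 4 semitones, 1 narrower than the perfect fourth (5), so diminished.

diminished fourth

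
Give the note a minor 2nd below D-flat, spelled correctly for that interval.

C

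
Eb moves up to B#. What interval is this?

doubly augmented fifth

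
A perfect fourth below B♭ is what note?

B down a perfect fourth is F#, so the target letter is F.
From Bb, a perfect fourth is 5 semitones down: F.

F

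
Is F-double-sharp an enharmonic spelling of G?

Yes

F## = pitch class 7 and G = pitch class 7 — the same pitch class, so they are enharmonic equivalents.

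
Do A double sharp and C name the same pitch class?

No

A## is pitch class 11; C is pitch class 0.
The pitch classes differ (11 vs. 0), so they are not enharmonic equivalents.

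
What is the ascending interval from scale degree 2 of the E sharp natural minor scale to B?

diminished fourth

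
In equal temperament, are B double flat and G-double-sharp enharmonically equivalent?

Bbb is pitch class 9; G## is pitch class 9.
All spellings map to pitch class 9, so they are enharmonically equivalent.

Yes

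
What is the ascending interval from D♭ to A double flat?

Counting letters D–E–F–G–A gives a fifth.
Db→Abb = 6 semitones, 1 narrower than the perfect fifth (7), so diminished.

diminished fifth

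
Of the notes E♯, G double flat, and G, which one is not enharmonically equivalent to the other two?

In 12-tone equal temperament, enharmonic equivalents share a pitch class. E# is pitch class 5; Gbb is pitch class 5; G is pitch class 7.
E# and Gbb share pitch class 5, while G is pitch class 7.

G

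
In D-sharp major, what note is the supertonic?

The D# major scale runs D# E# F## G# A# B# C##.
Degree 2 is E#.

E#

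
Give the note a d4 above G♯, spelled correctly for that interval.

A fourth above G lands on the letter C.
A diminished fourth spans 4 semitones, so G# moves to pitch class 0. On the letter C that is C.

C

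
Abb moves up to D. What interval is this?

doubly augmented fourth

The letter names run A→D, a span of 3 letter steps, so the interval is some kind of fourth.
Abb to D is 7 semitones. A perfect fourth is 5, so 7 makes it doubly augmented.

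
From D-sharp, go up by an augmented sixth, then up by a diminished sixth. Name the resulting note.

G#

An augmented sixth up from D# is B## (letter B, 10 semitones up).
A diminished sixth up from B## is G# (letter G, 7 semitones up).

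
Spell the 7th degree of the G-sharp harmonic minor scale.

F##

Degree 7 takes the letter 6 steps above G, which is F.
In harmonic minor, degree 7 sits 11 semitones above the tonic. G# + 11 semitones is pitch class 7, spelled on F as F##.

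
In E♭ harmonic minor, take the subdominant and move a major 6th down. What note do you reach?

The subdominant of Eb harmonic minor is Ab.
A major sixth (9 semitones) below Ab lands on the letter C, giving Cb.

Cb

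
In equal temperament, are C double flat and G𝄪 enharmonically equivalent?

Cbb is pitch class 10; G## is pitch class 9.
The pitch classes differ (10 vs. 9), so they are not enharmonic equivalents.

No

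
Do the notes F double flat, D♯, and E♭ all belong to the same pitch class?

Fbb is pitch class 3; D# is pitch class 3; Eb is pitch class 3.
All spellings map to pitch class 3, so they are enharmonically equivalent.

Yes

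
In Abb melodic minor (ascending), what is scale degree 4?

Dbb

Degree 4 takes the letter 3 steps above A, which is D.
In melodic minor (ascending), degree 4 sits 5 semitones above the tonic. Abb + 5 semitones is pitch class 0, spelled on D as Dbb.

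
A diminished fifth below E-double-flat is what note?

Ab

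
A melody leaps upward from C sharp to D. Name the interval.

Counting letters C–D gives a second.
C#→D = 1 semitone, 1 narrower than the major second (2), so minor.

minor second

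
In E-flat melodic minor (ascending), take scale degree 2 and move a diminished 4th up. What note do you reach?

Bbb

Scale degree 2 of Eb melodic minor (ascending) is F.
A diminished fourth (4 semitones) above F lands on the letter B, giving Bbb.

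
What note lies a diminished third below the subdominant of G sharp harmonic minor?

A##

The subdominant of G# harmonic minor is C#.
A diminished third (2 semitones) below C# lands on the letter A, giving A##.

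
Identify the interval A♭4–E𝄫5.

diminished fifth

Counting letters A–B–C–D–E gives a fifth.
Ab→Ebb = 6 semitones, 1 narrower than the perfect fifth (7), so diminished.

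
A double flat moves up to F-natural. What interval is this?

The letter names run A→F, a span of 5 letter steps, so the interval is some kind of sixth.
Abb to F is 10 semitones. A major sixth is 9, so 10 makes it augmented.

augmented sixth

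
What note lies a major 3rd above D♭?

F

D up a major third is F#, so the target letter is F.
From Db, a major third is 4 semitones up: F.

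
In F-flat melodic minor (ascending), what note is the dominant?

Cb

Degree 5 takes the letter 4 steps above F, which is C.
In melodic minor (ascending), degree 5 sits 7 semitones above the tonic. Fb + 7 semitones is pitch class 11, spelled on C as Cb.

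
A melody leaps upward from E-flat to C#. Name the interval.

Counting letters E–F–G–A–B–C gives a sixth.
Eb→C# = 10 semitones, 1 wider than the major sixth (9), so augmented.

augmented sixth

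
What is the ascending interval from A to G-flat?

diminished seventh

Counting letters A–B–C–D–E–F–G gives a seventh.
A→Gb = 9 semitones, 2 narrower than the major seventh (11), so diminished.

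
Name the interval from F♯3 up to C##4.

augmented fifth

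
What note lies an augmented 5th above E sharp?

B##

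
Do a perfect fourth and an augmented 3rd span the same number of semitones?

A perfect fourth spans 5 semitones; an augmented third spans 5.
They are enharmonically equivalent.

Yes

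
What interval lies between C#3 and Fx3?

augmented fourth

The letter names run C→F, a span of 3 letter steps, so the interval is some kind of fourth.
C# to F## is 6 semitones. A perfect fourth is 5, so 6 makes it augmented.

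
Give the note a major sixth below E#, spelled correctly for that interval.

E down a major sixth is G, so the target letter is G.
From E#, a major sixth is 9 semitones down: G#.

G#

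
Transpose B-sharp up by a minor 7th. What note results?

A#

A seventh above B lands on the letter A.
A minor seventh spans 10 semitones, so B# moves to pitch class 10. On the letter A that is A#.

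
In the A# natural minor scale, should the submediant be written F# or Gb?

F#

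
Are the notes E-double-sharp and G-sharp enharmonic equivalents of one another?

No

E## is pitch class 6; G# is pitch class 8.
The pitch classes differ (6 vs. 8), so they are not enharmonic equivalents.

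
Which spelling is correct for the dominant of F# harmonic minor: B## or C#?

Each scale degree takes a distinct letter name. Degree 5 of a scale on F must use the letter C.
C# and B## are enharmonically the same pitch, but only C# uses the letter C, so it is the correct spelling here.

C#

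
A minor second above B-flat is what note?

Cb

B up a major second is C#, so the target letter is C.
From Bb, a minor second is 1 semitone up: Cb.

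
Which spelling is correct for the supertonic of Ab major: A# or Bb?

Each scale degree takes a distinct letter name. Degree 2 of a scale on A must use the letter B.
Bb and A# are enharmonically the same pitch, but only Bb uses the letter B, so it is the correct spelling here.

Bb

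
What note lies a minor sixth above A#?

F#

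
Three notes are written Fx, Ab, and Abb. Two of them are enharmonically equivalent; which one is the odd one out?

Ab

In 12-tone equal temperament, enharmonic equivalents share a pitch class. F## is pitch class 7; Ab is pitch class 8; Abb is pitch class 7.
F## and Abb share pitch class 7, while Ab is pitch class 8.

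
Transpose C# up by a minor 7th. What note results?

A seventh above C lands on the letter B.
A minor seventh spans 10 semitones, so C# moves to pitch class 11. On the letter B that is B.

B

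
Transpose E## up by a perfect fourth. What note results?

A fourth above E lands on the letter A.
A perfect fourth spans 5 semitones, so E## moves to pitch class 11. On the letter A that is A##.

A##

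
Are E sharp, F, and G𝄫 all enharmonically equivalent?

E# is pitch class 5; F is pitch class 5; Gbb is pitch class 5.
All spellings map to pitch class 5, so they are enharmonically equivalent.

Yes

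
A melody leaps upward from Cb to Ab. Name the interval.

major sixth

The letter names run C→A, a span of 5 letter steps, so the interval is some kind of sixth.
Cb to Ab is 9 semitones. A major sixth is 9, so 9 makes it major.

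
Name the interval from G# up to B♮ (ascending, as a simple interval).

minor third

The letter names run G→B, a span of 2 letter steps, so the interval is some kind of third.
G# to B is 3 semitones. A major third is 4, so 3 makes it minor.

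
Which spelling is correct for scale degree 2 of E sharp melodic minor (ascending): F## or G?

F##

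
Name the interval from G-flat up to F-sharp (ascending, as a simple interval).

Counting letters G–A–B–C–D–E–F gives a seventh.
Gb→F# = 12 semitones, 1 wider than the major seventh (11), so augmented.

augmented seventh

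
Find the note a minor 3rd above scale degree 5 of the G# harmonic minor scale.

Scale degree 5 of G# harmonic minor is D#.
A minor third (3 semitones) above D# lands on the letter F, giving F#.

F#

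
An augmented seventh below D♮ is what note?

Ebb

D down a major seventh is Eb, so the target letter is E.
From D, an augmented seventh is 12 semitones down: Ebb.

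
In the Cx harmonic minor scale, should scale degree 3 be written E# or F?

E#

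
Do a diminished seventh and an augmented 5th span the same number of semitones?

No

A diminished seventh spans 9 semitones; an augmented fifth spans 8.
The spans differ, so they are not enharmonic equivalents.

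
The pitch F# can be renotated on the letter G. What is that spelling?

Gb

Plain G sits 1 semitone above F#, so on the letter G the same pitch needs a flat: Gb.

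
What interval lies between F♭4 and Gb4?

major second

The letter names run F→G, a span of 1 letter step, so the interval is some kind of second.
Fb to Gb is 2 semitones. A major second is 2, so 2 makes it major.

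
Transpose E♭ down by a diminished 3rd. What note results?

A third below E lands on the letter C.
A diminished third spans 2 semitones, so Eb moves to pitch class 1. On the letter C that is C#.

C#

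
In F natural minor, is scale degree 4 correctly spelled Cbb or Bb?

Each scale degree takes a distinct letter name. Degree 4 of a scale on F must use the letter B.
Bb and Cbb are enharmonically the same pitch, but only Bb uses the letter B, so it is the correct spelling here.

Bb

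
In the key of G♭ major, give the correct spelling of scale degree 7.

F

Degree 7 takes the letter 6 steps above G, which is F.
In major, degree 7 sits 11 semitones above the tonic. Gb + 11 semitones is pitch class 5, spelled on F as F.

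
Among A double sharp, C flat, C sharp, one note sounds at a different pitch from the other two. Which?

C#

In 12-tone equal temperament, enharmonic equivalents share a pitch class. A## is pitch class 11; Cb is pitch class 11; C# is pitch class 1.
A## and Cb share pitch class 11, while C# is pitch class 1.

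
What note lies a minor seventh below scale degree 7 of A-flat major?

A

Scale degree 7 of Ab major is G.
A minor seventh (10 semitones) below G lands on the letter A, giving A.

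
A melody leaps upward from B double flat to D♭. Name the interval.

The letter names run B→D, a span of 2 letter steps, so the interval is some kind of third.
Bbb to Db is 4 semitones. A major third is 4, so 4 makes it major.

major third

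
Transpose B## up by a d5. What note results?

F##

B up a perfect fifth is F#, so the target letter is F.
From B##, a diminished fifth is 6 semitones up: F##.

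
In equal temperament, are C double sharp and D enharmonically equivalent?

Yes

C## is pitch class 2; D is pitch class 2.
All spellings map to pitch class 2, so they are enharmonically equivalent.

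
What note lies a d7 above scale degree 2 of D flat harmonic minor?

Dbb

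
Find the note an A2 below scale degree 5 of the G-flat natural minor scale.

Cbb

Scale degree 5 of Gb natural minor is Db.
An augmented second (3 semitones) below Db lands on the letter C, giving Cbb.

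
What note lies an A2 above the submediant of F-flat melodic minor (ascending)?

The submediant of Fb melodic minor (ascending) is Db.
An augmented second (3 semitones) above Db lands on the letter E, giving E.

E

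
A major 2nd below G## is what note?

F##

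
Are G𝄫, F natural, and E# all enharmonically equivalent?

Yes

Gbb = pitch class 5 and F = pitch class 5 and E# = pitch class 5 — the same pitch class, so they are enharmonic equivalents.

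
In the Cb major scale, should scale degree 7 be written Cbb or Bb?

Each scale degree takes a distinct letter name. Degree 7 of a scale on C must use the letter B.
Bb and Cbb are enharmonically the same pitch, but only Bb uses the letter B, so it is the correct spelling here.

Bb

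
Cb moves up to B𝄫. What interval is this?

minor seventh

The letter names run C→B, a span of 6 letter steps, so the interval is some kind of seventh.
Cb to Bbb is 10 semitones. A major seventh is 11, so 10 makes it minor.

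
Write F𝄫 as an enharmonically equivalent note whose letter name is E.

Fbb is pitch class 3. The letter E alone is pitch class 4.
To reach pitch class 3 from E requires an offset of -1 semitone, i.e. flat: Eb.

Eb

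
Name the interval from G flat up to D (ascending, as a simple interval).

Counting letters G–A–B–C–D gives a fifth.
Gb→D = 8 semitones, 1 wider than the perfect fifth (7), so augmented.

augmented fifth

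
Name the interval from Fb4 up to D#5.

The letter names run F→D, a span of 5 letter steps, so the interval is some kind of sixth.
Fb to D# is 11 semitones. A major sixth is 9, so 11 makes it doubly augmented.

doubly augmented sixth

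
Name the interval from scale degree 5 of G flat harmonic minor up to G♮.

augmented fourth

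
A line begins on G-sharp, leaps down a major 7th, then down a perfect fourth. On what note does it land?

A major seventh down from G# is A (letter A, 11 semitones down).
A perfect fourth down from A is E (letter E, 5 semitones down).

E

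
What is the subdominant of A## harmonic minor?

Degree 4 takes the letter 3 steps above A, which is D.
In harmonic minor, degree 4 sits 5 semitones above the tonic. A## + 5 semitones is pitch class 4, spelled on D as D##.

D##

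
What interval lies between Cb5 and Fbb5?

diminished fourth

The letter names run C→F, a span of 3 letter steps, so the interval is some kind of fourth.
Cb to Fbb is 4 semitones. A perfect fourth is 5, so 4 makes it diminished.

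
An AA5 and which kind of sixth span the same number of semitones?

major

A doubly augmented fifth spans 9 semitones.
A sixth spanning 9 semitones is major (the major sixth is 9).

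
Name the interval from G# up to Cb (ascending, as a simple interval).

The letter names run G→C, a span of 3 letter steps, so the interval is some kind of fourth.
G# to Cb is 3 semitones. A perfect fourth is 5, so 3 makes it doubly diminished.

doubly diminished fourth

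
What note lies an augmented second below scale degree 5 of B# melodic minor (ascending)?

Scale degree 5 of B# melodic minor (ascending) is F##.
An augmented second (3 semitones) below F## lands on the letter E, giving E.

E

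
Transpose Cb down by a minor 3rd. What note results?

Ab

A third below C lands on the letter A.
A minor third spans 3 semitones, so Cb moves to pitch class 8. On the letter A that is Ab.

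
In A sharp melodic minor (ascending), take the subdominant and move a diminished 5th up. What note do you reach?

A

The subdominant of A# melodic minor (ascending) is D#.
A diminished fifth (6 semitones) above D# lands on the letter A, giving A.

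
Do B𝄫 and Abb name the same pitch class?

No

Two spellings are enharmonically equivalent only if they share a pitch class.
Here Bbb → 9, Abb → 7; 7 ≠ 9, so they are not.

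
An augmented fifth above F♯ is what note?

C##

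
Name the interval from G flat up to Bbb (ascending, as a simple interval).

minor third

The letter names run G→B, a span of 2 letter steps, so the interval is some kind of third.
Gb to Bbb is 3 semitones. A major third is 4, so 3 makes it minor.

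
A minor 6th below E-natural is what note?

G#

A sixth below E lands on the letter G.
A minor sixth spans 8 semitones, so E moves to pitch class 8. On the letter G that is G#.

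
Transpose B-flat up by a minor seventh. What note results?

B up a major seventh is A#, so the target letter is A.
From Bb, a minor seventh is 10 semitones up: Ab.

Ab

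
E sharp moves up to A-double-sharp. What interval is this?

augmented fourth

The letter names run E→A, a span of 3 letter steps, so the interval is some kind of fourth.
E# to A## is 6 semitones. A perfect fourth is 5, so 6 makes it augmented.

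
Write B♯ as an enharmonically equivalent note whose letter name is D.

Dbb

Plain D sits 2 semitones above B#, so on the letter D the same pitch needs a double flat: Dbb.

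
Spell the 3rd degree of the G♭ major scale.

Bb

Degree 3 takes the letter 2 steps above G, which is B.
In major, degree 3 sits 4 semitones above the tonic. Gb + 4 semitones is pitch class 10, spelled on B as Bb.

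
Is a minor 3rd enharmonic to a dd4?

A minor third spans 3 semitones; a doubly diminished fourth spans 3.
They are enharmonically equivalent.

Yes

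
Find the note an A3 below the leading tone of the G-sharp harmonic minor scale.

D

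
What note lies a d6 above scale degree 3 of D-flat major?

Dbb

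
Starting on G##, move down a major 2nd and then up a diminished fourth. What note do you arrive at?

B

A major second down from G## is F## (letter F, 2 semitones down).
A diminished fourth up from F## is B (letter B, 4 semitones up).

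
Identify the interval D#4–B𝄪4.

The letter names run D→B, a span of 5 letter steps, so the interval is some kind of sixth.
D# to B## is 10 semitones. A major sixth is 9, so 10 makes it augmented.

augmented sixth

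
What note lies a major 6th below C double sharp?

A sixth below C lands on the letter E.
A major sixth spans 9 semitones, so C## moves to pitch class 5. On the letter E that is E#.

E#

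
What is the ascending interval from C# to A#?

Counting letters C–D–E–F–G–A gives a sixth.
C#→A# = 9 semitones, exactly the major sixth.

major sixth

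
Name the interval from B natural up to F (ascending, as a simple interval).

diminished fifth

Counting letters B–C–D–E–F gives a fifth.
B→F = 6 semitones, 1 narrower than the perfect fifth (7), so diminished.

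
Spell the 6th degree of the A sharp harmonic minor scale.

F#

The A# harmonic minor scale runs A# B# C# D# E# F# G##.
Degree 6 is F#.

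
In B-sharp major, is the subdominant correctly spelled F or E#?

Each scale degree takes a distinct letter name. Degree 4 of a scale on B must use the letter E.
E# and F are enharmonically the same pitch, but only E# uses the letter E, so it is the correct spelling here.

E#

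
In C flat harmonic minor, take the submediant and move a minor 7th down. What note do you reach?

Bbb

The submediant of Cb harmonic minor is Abb.
A minor seventh (10 semitones) below Abb lands on the letter B, giving Bbb.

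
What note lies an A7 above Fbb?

F up a major seventh is E, so the target letter is E.
From Fbb, an augmented seventh is 12 semitones up: Eb.

Eb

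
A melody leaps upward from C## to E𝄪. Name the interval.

major third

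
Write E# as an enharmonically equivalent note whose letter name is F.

F

Plain F sits at the same pitch as E#, so on the letter F the same pitch needs a natural: F.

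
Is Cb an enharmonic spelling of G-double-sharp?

No

Two spellings are enharmonically equivalent only if they share a pitch class.
Here Cb → 11, G## → 9; 9 ≠ 11, so they are not.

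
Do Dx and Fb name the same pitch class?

Yes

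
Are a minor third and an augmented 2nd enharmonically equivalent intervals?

A minor third spans 3 semitones; an augmented second spans 3.
They are enharmonically equivalent.

Yes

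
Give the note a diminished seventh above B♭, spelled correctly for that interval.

B up a major seventh is A#, so the target letter is A.
From Bb, a diminished seventh is 9 semitones up: Abb.

Abb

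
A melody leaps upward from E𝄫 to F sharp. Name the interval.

Counting letters E–F gives a second.
Ebb→F# = 4 semitones, 2 wider than the major second (2), so doubly augmented.

doubly augmented second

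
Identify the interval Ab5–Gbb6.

diminished seventh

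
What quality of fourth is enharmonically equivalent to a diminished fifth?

A diminished fifth spans 6 semitones.
A fourth spanning 6 semitones is augmented (the perfect fourth is 5).

augmented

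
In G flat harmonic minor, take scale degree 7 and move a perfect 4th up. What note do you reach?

Bb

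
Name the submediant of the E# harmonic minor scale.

The E# harmonic minor scale runs E# F## G# A# B# C# D##.
Degree 6 is C#.

C#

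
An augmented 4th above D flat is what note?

D up a perfect fourth is G, so the target letter is G.
From Db, an augmented fourth is 6 semitones up: G.

G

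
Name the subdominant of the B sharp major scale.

The B# major scale runs B# C## D## E# F## G## A##.
Degree 4 is E#.

E#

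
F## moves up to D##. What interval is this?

Counting letters F–G–A–B–C–D gives a sixth.
F##→D## = 9 semitones, exactly the major sixth.

major sixth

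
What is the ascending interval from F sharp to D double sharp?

augmented sixth

The letter names run F→D, a span of 5 letter steps, so the interval is some kind of sixth.
F# to D## is 10 semitones. A major sixth is 9, so 10 makes it augmented.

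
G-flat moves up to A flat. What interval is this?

Counting letters G–A gives a second.
Gb→Ab = 2 semitones, exactly the major second.

major second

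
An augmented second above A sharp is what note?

A second above A lands on the letter B.
An augmented second spans 3 semitones, so A# moves to pitch class 1. On the letter B that is B##.

B##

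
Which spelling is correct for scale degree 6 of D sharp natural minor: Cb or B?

Each scale degree takes a distinct letter name. Degree 6 of a scale on D must use the letter B.
B and Cb are enharmonically the same pitch, but only B uses the letter B, so it is the correct spelling here.

B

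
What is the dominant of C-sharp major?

Degree 5 takes the letter 4 steps above C, which is G.
In major, degree 5 sits 7 semitones above the tonic. C# + 7 semitones is pitch class 8, spelled on G as G#.

G#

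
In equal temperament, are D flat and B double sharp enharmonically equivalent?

Db is pitch class 1; B## is pitch class 1.
All spellings map to pitch class 1, so they are enharmonically equivalent.

Yes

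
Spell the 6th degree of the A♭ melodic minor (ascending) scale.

F

Degree 6 takes the letter 5 steps above A, which is F.
In melodic minor (ascending), degree 6 sits 9 semitones above the tonic. Ab + 9 semitones is pitch class 5, spelled on F as F.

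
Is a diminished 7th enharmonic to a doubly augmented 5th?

Yes

A diminished seventh spans 9 semitones; a doubly augmented fifth spans 9.
They are enharmonically equivalent.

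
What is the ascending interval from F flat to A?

augmented third

Counting letters F–G–A gives a third.
Fb→A = 5 semitones, 1 wider than the major third (4), so augmented.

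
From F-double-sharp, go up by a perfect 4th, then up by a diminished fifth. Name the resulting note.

A perfect fourth up from F## is B# (letter B, 5 semitones up).
A diminished fifth up from B# is F# (letter F, 6 semitones up).

F#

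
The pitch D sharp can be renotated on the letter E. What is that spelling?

Plain E sits 1 semitone above D#, so on the letter E the same pitch needs a flat: Eb.

Eb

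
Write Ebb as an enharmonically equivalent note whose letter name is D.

D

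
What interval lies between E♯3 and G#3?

minor third

The letter names run E→G, a span of 2 letter steps, so the interval is some kind of third.
E# to G# is 3 semitones. A major third is 4, so 3 makes it minor.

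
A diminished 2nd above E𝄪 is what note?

F#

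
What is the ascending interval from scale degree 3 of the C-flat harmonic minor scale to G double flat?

Scale degree 3 of Cb harmonic minor is Ebb.
Ebb up to Gbb: letters E→G make it a third; 3 semitones makes it minor.

minor third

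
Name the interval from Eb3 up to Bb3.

perfect fifth

Counting letters E–F–G–A–B gives a fifth.
Eb→Bb = 7 semitones, exactly the perfect fifth.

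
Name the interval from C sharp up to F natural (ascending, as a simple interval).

Counting letters C–D–E–F gives a fourth.
C#→F = 4 semitones, 1 narrower than the perfect fourth (5), so diminished.

diminished fourth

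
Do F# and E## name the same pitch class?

F# = pitch class 6 and E## = pitch class 6 — the same pitch class, so they are enharmonic equivalents.

Yes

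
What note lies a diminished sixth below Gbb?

A sixth below G lands on the letter B.
A diminished sixth spans 7 semitones, so Gbb moves to pitch class 10. On the letter B that is Bb.

Bb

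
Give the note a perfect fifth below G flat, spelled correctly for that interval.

Cb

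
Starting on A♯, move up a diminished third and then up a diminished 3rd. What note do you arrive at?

Ebb

A diminished third up from A# is C (letter C, 2 semitones up).
A diminished third up from C is Ebb (letter E, 2 semitones up).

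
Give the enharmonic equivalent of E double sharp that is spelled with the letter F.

F#

E## is pitch class 6. The letter F alone is pitch class 5.
To reach pitch class 6 from F requires an offset of +1 semitone, i.e. sharp: F#.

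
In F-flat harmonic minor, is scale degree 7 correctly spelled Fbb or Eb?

Each scale degree takes a distinct letter name. Degree 7 of a scale on F must use the letter E.
Eb and Fbb are enharmonically the same pitch, but only Eb uses the letter E, so it is the correct spelling here.

Eb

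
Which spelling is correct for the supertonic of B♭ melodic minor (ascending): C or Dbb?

C

Each scale degree takes a distinct letter name. Degree 2 of a scale on B must use the letter C.
C and Dbb are enharmonically the same pitch, but only C uses the letter C, so it is the correct spelling here.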